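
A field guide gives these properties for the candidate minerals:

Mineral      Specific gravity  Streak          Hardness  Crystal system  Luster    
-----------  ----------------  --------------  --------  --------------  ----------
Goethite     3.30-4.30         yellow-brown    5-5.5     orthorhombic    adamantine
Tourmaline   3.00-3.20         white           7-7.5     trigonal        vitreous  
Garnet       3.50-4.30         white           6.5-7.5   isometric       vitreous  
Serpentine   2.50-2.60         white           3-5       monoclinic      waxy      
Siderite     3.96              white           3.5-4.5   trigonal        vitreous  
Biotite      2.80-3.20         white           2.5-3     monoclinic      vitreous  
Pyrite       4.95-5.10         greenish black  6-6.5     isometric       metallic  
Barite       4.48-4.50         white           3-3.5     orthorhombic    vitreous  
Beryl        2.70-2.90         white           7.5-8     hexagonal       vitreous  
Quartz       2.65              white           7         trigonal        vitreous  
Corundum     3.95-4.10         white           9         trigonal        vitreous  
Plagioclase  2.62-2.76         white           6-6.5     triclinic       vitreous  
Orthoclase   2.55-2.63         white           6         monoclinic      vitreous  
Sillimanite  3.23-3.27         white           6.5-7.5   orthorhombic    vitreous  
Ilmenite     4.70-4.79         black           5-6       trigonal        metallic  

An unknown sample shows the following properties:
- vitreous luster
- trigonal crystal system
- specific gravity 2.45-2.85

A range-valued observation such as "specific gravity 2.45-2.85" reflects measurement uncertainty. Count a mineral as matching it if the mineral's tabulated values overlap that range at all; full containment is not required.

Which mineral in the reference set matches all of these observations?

Vitreous luster rules out Goethite, Serpentine, Pyrite, Ilmenite.
Trigonal crystal system: leaves Tourmaline, Siderite, Quartz, Corundum.
Specific gravity 2.45-2.85: only Quartz remains.
The only mineral consistent with every observation is Quartz.

Quartz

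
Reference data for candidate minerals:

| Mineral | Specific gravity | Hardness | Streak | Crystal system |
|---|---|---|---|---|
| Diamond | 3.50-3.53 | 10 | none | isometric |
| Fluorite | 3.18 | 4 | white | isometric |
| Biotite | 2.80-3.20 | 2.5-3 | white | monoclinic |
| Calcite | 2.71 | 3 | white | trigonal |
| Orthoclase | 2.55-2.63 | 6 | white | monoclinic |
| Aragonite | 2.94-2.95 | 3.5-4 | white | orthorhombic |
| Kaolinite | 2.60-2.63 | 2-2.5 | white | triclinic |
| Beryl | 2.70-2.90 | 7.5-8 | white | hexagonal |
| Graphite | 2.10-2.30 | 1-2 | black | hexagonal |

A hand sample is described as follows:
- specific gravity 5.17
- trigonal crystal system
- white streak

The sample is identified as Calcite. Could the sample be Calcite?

No

Specific gravity 5.17 — Calcite has SG 2.71; which does not match.
Trigonal crystal system — fits Calcite (trigonal system).
White streak — fits Calcite (white streak).
The specific gravity observation rules out Calcite.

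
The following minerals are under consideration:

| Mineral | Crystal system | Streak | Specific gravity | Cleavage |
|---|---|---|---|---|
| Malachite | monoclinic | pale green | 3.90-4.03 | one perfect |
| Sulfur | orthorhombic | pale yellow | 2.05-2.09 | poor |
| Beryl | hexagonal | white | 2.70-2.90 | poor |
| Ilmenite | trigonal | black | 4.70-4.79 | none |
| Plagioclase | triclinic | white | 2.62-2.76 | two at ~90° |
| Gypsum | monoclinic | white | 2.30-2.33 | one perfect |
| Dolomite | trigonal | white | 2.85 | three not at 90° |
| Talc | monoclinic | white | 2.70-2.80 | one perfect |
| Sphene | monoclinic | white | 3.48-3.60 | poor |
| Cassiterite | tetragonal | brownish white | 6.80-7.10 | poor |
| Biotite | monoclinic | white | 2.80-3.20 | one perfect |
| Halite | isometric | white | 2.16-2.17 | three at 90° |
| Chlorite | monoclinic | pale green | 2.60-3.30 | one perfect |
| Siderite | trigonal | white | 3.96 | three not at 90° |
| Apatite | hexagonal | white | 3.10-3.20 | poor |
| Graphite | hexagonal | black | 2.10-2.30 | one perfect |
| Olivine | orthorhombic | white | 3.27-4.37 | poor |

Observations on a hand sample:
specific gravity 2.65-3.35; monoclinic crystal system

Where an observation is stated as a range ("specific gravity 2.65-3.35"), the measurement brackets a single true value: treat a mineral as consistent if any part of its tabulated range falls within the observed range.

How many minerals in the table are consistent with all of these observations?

3

Specific gravity 2.65-3.35: Beryl, Plagioclase, Dolomite, Talc, Biotite, Chlorite, Apatite, Olivine remain.
Monoclinic crystal system: narrows the field to Talc, Biotite, Chlorite.
The minerals that satisfy all observations are Biotite, Chlorite, Talc.
That is 3 minerals.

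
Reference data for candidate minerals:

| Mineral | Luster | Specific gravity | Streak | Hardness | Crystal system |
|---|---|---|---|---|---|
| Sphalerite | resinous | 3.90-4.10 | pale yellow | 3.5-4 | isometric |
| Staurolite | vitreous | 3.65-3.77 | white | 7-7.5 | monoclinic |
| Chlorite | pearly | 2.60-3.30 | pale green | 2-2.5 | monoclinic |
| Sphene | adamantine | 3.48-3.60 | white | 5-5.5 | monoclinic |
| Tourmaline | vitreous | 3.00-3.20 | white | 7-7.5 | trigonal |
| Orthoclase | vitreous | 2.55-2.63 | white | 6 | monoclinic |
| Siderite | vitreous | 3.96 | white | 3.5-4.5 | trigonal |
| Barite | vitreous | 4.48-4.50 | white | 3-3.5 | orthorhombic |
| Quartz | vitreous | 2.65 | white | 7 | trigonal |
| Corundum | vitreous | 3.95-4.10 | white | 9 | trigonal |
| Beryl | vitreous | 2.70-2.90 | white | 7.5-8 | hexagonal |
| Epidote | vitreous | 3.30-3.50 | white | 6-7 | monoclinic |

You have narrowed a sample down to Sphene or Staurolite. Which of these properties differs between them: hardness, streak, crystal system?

Hardness: Sphene 5-5.5, Staurolite 7-7.5 — these differ.
Streak: both white — no difference.
Crystal system: both monoclinic — no difference.
Only hardness differs between Sphene and Staurolite among the listed tests.

hardness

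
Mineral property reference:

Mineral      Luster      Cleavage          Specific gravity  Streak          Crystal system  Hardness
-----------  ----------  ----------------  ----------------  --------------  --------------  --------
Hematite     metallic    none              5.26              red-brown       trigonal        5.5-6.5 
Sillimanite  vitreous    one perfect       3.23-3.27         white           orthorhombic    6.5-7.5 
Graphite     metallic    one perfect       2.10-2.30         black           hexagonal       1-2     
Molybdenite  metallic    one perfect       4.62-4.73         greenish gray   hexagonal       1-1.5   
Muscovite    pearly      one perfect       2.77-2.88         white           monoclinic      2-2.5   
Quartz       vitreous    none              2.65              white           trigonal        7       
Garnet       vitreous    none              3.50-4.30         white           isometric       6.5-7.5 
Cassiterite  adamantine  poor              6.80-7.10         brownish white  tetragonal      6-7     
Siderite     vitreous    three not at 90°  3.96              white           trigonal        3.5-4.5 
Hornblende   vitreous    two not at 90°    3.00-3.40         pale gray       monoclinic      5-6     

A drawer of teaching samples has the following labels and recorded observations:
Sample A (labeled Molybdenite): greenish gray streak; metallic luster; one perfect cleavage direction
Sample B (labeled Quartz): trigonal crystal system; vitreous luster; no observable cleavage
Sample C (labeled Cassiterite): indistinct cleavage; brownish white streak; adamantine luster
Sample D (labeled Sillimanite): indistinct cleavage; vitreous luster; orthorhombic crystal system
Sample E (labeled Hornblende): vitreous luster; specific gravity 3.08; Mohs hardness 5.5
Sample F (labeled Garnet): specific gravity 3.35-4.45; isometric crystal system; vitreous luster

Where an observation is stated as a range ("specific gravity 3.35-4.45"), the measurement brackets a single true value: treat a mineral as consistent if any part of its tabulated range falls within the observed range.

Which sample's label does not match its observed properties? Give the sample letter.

D

Sample A: nothing contradicts Molybdenite.
Sample B: nothing contradicts Quartz.
Sample C: nothing contradicts Cassiterite.
Sample D: Sillimanite has cleavage one perfect, but the record shows indistinct cleavage — this label is wrong.
Sample E: nothing contradicts Hornblende.
Sample F: nothing contradicts Garnet.
Only sample D is inconsistent with its label.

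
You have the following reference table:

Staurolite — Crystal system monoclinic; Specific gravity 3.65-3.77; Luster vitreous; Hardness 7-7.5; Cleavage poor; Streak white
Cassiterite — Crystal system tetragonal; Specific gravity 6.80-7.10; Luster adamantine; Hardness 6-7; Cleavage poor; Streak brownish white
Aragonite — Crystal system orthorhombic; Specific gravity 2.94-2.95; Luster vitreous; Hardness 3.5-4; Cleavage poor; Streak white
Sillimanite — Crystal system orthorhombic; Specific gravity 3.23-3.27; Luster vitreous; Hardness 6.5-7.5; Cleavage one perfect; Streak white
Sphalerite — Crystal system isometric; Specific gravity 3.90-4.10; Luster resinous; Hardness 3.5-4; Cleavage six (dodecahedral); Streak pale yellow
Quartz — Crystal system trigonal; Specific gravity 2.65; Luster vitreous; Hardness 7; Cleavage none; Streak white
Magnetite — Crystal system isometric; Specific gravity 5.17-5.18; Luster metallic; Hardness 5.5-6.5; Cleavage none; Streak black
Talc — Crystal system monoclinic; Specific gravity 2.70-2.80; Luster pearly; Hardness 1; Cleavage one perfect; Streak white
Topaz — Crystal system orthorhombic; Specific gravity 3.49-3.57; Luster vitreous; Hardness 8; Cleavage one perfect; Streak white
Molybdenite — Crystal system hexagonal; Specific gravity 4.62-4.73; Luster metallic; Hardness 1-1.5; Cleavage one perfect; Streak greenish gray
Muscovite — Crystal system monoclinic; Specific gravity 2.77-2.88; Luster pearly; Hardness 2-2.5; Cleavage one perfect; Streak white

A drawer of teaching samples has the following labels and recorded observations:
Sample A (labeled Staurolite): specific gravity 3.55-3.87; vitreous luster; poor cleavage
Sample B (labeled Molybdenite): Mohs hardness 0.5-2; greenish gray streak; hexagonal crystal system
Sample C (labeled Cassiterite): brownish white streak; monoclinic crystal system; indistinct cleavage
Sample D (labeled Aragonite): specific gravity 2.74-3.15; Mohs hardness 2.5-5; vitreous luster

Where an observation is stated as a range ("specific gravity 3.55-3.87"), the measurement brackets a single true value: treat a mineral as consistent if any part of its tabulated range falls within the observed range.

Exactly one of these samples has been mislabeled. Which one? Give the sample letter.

Sample A: nothing contradicts Staurolite.
Sample B: nothing contradicts Molybdenite.
Sample C: Cassiterite has tetragonal system, but the record shows monoclinic crystal system — this label is wrong.
Sample D: nothing contradicts Aragonite.
The mislabeled specimen is C.

C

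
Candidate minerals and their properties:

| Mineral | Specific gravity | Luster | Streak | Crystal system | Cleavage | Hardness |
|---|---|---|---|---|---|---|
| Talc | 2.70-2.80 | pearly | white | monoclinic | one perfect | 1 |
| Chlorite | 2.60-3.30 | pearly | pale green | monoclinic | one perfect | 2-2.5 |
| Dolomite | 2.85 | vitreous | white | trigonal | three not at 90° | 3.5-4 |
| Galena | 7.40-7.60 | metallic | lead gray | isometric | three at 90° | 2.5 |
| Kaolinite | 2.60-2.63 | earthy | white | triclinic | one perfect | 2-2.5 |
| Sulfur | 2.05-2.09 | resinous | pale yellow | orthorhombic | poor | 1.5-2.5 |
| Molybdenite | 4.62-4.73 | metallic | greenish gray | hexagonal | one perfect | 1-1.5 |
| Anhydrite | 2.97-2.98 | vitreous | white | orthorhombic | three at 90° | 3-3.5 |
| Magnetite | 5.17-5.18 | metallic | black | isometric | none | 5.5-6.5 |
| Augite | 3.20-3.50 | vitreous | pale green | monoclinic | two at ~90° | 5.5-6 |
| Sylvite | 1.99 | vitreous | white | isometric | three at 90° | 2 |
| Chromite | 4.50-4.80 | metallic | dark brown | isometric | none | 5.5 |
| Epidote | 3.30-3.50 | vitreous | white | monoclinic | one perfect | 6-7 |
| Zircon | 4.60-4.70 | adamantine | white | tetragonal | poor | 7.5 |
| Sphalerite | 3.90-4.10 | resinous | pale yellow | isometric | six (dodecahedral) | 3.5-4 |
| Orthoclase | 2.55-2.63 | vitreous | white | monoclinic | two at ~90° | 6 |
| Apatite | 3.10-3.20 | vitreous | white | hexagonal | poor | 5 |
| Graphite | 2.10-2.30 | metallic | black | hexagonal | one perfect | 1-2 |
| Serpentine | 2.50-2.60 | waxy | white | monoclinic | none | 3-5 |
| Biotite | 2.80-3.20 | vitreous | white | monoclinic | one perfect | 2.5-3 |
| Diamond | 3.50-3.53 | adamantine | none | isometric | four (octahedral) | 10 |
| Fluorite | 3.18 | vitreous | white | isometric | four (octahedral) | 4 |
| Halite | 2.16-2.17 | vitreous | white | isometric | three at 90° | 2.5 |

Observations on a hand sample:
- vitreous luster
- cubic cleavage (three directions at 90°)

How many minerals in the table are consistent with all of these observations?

3

Vitreous luster: narrows the field to Dolomite, Anhydrite, Augite, Sylvite, Epidote, Orthoclase, Apatite, Biotite, Fluorite, Halite.
Cubic cleavage (three directions at 90°): only Anhydrite, Sylvite, Halite remain.
Consistent with every observation: Anhydrite, Halite, Sylvite.
That is 3 minerals.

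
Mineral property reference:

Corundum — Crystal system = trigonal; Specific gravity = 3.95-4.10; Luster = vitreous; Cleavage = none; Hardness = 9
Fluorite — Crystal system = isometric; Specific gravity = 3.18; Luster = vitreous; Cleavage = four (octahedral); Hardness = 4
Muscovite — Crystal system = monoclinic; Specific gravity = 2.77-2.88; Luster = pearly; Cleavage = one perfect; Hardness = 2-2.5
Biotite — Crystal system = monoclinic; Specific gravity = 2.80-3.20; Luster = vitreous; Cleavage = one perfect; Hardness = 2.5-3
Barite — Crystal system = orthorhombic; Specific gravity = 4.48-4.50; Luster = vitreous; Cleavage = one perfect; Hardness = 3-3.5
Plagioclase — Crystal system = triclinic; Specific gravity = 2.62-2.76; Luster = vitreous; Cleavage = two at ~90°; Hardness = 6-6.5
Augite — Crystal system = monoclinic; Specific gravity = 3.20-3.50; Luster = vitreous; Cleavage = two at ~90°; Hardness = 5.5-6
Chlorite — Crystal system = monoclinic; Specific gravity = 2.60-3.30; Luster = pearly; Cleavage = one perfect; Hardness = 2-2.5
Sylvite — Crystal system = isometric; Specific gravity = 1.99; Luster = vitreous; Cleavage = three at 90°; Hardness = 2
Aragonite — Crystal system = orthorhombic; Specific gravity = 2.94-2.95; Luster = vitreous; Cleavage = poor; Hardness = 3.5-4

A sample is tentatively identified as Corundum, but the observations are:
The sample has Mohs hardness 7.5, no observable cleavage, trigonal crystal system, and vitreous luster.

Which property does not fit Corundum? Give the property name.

hardness

Mohs hardness 7.5: Corundum has hardness 9 — inconsistent.
No observable cleavage: Corundum has cleavage none — matches.
Trigonal crystal system: Corundum has trigonal system — matches.
Vitreous luster: Corundum has vitreous luster — matches.
Everything matches except the hardness.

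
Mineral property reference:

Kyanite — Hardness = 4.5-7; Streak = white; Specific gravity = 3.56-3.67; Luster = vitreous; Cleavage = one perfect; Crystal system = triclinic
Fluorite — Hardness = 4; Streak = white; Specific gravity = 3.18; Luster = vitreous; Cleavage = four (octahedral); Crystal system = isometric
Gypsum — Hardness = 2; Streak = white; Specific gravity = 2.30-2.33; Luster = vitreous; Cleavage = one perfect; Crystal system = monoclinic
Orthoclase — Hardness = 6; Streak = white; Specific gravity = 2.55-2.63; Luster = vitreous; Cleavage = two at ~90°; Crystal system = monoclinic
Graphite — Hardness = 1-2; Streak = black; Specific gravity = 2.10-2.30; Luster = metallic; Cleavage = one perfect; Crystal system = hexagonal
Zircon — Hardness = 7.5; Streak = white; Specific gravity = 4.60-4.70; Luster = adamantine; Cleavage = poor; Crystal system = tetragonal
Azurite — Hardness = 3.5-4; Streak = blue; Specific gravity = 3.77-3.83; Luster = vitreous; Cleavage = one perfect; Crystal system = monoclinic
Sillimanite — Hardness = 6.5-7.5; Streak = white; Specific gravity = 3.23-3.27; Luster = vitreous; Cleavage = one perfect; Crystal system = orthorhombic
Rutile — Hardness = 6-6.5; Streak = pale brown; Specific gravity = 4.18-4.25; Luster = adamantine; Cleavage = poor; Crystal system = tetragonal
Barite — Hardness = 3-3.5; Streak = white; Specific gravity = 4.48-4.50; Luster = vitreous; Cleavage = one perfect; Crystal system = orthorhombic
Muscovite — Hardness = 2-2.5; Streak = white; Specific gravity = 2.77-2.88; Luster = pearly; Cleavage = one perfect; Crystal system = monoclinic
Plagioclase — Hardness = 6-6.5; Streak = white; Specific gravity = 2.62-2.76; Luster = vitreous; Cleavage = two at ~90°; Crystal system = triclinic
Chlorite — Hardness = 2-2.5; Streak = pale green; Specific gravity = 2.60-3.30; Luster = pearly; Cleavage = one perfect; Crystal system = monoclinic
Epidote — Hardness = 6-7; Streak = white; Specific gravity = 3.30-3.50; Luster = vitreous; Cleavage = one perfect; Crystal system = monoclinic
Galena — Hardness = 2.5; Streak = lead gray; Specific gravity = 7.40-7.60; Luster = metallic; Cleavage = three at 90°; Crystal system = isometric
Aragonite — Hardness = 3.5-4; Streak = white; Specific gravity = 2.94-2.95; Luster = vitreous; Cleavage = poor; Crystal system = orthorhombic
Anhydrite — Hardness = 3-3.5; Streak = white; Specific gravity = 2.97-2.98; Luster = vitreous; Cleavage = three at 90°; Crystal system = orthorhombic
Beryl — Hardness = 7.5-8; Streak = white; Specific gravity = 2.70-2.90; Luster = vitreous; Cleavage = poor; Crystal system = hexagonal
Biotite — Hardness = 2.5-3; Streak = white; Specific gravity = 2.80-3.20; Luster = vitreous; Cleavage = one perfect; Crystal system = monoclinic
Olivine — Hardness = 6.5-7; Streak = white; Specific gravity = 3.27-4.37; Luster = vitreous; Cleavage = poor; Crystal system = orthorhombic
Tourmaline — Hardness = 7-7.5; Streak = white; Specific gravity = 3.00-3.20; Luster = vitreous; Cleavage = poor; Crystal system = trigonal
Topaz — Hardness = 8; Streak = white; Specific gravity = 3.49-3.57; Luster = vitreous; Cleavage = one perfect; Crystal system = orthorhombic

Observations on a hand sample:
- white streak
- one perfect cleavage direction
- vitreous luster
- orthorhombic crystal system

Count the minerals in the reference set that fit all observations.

3

White streak is inconsistent with Graphite, Azurite, Rutile, Chlorite, Galena.
One perfect cleavage direction — Kyanite, Gypsum, Sillimanite, Barite, Muscovite, Epidote, Biotite, Topaz remain.
Vitreous luster is inconsistent with Muscovite.
Orthorhombic crystal system — Sillimanite, Barite, Topaz remain.
Remaining candidates: Barite, Sillimanite, Topaz.
That is 3 minerals.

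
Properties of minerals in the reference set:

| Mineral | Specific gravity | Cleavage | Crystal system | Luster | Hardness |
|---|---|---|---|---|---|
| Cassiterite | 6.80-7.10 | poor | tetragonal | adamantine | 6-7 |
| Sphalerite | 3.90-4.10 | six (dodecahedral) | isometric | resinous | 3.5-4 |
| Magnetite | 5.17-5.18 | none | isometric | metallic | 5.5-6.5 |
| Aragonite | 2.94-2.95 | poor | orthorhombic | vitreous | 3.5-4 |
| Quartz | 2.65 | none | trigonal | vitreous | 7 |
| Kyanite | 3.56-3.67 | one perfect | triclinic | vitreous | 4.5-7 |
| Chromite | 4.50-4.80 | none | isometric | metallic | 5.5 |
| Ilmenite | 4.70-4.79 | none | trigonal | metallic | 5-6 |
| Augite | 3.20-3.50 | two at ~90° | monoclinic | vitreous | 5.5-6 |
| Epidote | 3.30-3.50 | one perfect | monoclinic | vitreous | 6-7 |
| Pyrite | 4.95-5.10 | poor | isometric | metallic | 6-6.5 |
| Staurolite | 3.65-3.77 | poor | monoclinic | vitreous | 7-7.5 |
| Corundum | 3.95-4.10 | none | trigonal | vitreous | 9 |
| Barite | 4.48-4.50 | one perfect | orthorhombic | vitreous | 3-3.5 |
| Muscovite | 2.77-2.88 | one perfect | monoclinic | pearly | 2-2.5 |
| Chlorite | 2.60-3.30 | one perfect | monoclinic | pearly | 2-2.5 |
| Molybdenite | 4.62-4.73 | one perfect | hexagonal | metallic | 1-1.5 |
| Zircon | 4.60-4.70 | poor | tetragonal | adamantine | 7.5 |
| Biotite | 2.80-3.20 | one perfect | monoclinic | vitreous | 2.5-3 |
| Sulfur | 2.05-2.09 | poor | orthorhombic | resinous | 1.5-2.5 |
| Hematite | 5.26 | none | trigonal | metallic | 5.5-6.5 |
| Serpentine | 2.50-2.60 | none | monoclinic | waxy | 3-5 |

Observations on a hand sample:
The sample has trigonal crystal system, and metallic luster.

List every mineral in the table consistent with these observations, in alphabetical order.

Trigonal crystal system — narrows the field to Quartz, Ilmenite, Corundum, Hematite.
Metallic luster excludes Quartz, Corundum.
Remaining candidates: Hematite, Ilmenite.

Hematite, Ilmenite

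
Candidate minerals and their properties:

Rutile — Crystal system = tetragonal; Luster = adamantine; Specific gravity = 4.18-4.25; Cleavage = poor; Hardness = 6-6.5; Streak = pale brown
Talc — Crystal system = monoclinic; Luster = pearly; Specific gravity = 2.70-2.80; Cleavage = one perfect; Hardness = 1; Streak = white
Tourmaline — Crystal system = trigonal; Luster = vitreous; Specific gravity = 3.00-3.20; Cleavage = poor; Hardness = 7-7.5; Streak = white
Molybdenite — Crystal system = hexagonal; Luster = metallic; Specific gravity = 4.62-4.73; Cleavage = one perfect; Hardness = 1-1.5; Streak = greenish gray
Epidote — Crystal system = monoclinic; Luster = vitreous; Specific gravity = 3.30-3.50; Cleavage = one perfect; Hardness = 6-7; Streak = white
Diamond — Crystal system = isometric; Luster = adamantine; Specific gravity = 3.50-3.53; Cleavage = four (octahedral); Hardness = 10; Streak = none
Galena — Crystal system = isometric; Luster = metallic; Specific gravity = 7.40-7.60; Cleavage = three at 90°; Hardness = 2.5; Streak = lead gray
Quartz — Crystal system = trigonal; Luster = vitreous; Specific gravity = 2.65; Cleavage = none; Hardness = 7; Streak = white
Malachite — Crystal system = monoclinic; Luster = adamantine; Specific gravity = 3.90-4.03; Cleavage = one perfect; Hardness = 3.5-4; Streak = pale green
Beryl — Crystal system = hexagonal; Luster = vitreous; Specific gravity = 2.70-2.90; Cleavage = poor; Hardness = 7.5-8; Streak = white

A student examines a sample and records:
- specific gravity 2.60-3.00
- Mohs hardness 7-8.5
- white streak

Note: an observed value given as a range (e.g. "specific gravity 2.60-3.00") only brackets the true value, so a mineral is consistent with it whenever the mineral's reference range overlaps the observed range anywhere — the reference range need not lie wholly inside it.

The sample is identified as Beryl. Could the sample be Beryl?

Specific gravity 2.60-3.00 — agrees with Beryl (SG 2.70-2.90).
Mohs hardness 7-8.5 — agrees with Beryl (hardness 7.5-8).
White streak — agrees with Beryl (white streak).
All observations are consistent with the tabulated values for Beryl.

Yes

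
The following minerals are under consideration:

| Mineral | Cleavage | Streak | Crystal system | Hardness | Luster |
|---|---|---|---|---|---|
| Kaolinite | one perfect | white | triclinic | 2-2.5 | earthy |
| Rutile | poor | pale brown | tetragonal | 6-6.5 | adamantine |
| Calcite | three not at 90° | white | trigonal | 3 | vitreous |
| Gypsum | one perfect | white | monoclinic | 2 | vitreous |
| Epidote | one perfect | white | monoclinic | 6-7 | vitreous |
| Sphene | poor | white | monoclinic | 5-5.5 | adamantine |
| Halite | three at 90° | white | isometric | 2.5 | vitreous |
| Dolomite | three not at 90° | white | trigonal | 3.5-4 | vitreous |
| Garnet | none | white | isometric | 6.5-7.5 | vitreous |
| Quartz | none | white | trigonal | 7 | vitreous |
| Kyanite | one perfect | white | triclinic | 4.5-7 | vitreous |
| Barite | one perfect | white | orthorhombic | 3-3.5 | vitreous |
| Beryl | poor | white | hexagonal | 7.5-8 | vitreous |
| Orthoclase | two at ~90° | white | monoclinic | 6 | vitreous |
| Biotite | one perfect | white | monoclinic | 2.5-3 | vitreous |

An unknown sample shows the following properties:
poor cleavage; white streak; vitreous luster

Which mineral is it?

Poor cleavage — only Rutile, Sphene, Beryl remain.
White streak rules out Rutile.
Vitreous luster rules out Sphene.
Only Beryl satisfies all observations.

Beryl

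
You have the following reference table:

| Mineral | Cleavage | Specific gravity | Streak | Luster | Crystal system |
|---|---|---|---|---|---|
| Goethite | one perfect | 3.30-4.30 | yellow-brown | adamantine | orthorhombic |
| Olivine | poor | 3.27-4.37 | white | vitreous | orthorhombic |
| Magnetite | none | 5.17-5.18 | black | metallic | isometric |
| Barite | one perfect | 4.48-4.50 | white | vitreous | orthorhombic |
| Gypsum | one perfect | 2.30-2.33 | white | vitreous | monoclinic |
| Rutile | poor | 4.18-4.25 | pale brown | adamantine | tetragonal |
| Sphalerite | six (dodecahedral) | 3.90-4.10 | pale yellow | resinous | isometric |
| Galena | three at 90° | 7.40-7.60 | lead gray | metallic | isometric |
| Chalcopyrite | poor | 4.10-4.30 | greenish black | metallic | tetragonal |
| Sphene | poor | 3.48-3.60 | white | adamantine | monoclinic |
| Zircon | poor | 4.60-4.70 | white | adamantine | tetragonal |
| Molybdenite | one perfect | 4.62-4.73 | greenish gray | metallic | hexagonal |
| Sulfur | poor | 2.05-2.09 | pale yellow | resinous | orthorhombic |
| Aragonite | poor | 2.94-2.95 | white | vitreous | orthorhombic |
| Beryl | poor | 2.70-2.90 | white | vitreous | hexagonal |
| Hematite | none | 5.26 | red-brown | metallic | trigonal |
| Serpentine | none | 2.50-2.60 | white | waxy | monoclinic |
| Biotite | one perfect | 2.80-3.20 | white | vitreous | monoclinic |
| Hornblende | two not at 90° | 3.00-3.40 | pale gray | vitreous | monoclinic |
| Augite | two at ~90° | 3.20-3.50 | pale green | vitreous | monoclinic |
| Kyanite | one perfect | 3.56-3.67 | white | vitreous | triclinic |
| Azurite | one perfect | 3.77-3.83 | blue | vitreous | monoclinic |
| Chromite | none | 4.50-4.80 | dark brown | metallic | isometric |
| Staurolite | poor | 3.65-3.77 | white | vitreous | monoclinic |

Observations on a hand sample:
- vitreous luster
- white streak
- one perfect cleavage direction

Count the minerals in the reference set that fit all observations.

Vitreous luster: Olivine, Barite, Gypsum, Aragonite, Beryl, Biotite, Hornblende, Augite, Kyanite, Azurite, Staurolite remain.
White streak excludes Hornblende, Augite, Azurite.
One perfect cleavage direction excludes Olivine, Aragonite, Beryl, Staurolite.
Remaining candidates: Barite, Biotite, Gypsum, Kyanite.
That is 4 minerals.

4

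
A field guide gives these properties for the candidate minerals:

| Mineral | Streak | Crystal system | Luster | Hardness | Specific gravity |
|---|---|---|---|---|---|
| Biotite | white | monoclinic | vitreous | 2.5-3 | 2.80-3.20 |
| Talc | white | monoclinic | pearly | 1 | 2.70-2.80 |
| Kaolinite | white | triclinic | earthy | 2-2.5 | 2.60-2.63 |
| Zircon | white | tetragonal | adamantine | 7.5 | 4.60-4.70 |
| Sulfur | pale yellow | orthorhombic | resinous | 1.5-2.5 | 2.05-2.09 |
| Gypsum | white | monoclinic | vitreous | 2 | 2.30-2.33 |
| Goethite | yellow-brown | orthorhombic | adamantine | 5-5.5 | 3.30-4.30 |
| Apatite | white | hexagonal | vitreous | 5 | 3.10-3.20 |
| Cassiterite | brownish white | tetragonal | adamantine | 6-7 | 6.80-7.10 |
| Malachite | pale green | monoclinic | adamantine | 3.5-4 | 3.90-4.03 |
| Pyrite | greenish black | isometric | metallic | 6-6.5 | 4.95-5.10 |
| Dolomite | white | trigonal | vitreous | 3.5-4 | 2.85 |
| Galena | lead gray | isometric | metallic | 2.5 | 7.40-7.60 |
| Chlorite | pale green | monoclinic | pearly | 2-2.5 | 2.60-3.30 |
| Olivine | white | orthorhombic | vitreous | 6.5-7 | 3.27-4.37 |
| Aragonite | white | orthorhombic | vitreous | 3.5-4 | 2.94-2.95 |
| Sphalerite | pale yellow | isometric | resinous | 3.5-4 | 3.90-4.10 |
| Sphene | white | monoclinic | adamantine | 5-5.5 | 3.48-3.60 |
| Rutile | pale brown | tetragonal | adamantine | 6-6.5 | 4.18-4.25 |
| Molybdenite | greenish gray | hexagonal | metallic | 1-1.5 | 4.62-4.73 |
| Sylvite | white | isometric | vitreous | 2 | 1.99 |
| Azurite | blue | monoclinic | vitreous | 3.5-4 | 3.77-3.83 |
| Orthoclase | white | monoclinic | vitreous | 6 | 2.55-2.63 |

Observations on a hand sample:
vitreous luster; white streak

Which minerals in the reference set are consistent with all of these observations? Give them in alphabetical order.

Vitreous luster: narrows the field to Biotite, Gypsum, Apatite, Dolomite, Olivine, Aragonite, Sylvite, Azurite, Orthoclase.
White streak eliminates Azurite.
The minerals that satisfy all observations are Apatite, Aragonite, Biotite, Dolomite, Gypsum, Olivine, Orthoclase, Sylvite.

Apatite, Aragonite, Biotite, Dolomite, Gypsum, Olivine, Orthoclase, Sylvite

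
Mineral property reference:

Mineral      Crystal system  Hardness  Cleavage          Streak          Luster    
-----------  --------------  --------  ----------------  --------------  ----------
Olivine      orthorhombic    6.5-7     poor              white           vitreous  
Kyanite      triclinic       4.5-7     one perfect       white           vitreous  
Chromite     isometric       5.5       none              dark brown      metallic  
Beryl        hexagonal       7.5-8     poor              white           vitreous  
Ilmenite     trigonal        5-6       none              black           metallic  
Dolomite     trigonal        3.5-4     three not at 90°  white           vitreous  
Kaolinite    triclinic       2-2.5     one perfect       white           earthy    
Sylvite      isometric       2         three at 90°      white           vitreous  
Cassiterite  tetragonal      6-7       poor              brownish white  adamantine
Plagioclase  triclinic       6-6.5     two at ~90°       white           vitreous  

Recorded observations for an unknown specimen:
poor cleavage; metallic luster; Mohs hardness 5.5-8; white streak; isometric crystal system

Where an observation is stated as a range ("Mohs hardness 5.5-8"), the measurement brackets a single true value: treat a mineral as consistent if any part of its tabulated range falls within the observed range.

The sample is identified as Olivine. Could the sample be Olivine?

Inconsistent

Poor cleavage — fits Olivine (cleavage poor).
Metallic luster — Olivine has vitreous luster; a mismatch.
Mohs hardness 5.5-8 — fits Olivine (hardness 6.5-7).
White streak — fits Olivine (white streak).
Isometric crystal system — Olivine has orthorhombic system; a mismatch.
2 of the observed properties are inconsistent with Olivine.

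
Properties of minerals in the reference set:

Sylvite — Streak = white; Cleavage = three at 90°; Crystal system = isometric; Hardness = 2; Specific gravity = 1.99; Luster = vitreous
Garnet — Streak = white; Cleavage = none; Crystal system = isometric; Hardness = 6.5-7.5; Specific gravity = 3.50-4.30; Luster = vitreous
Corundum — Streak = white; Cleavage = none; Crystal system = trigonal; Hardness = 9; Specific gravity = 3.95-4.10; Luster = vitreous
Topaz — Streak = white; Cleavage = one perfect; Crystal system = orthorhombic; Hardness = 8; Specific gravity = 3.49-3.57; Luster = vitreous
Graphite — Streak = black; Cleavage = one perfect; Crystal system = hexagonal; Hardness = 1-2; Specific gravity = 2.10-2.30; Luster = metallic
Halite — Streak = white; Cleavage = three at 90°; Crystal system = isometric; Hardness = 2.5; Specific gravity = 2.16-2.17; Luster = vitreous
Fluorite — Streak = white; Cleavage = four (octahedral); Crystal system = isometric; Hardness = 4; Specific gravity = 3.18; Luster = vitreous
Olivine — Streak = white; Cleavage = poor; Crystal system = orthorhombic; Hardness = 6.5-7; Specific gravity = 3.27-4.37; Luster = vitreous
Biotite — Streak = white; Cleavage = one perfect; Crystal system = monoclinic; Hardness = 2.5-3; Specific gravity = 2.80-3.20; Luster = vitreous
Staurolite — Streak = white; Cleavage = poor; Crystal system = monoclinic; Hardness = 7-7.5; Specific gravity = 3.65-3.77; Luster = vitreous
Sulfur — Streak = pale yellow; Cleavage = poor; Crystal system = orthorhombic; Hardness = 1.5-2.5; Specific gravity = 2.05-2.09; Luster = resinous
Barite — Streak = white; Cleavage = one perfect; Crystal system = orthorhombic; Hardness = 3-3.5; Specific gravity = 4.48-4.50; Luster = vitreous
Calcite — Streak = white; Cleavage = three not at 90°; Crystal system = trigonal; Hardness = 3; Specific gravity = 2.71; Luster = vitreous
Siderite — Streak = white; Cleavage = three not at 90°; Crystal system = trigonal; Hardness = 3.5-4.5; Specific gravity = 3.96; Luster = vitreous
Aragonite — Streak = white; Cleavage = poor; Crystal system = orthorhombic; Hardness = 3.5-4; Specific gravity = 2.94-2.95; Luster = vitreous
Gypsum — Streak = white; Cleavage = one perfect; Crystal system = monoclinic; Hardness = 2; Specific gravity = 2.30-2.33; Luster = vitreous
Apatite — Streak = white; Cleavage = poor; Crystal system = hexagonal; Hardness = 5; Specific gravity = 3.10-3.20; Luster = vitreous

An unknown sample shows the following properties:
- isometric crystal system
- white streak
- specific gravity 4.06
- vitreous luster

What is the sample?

Garnet

Isometric crystal system: Sylvite, Garnet, Halite, Fluorite remain.
White streak: all remaining candidates fit.
Specific gravity 4.06: only Garnet remains.
Vitreous luster: consistent with all remaining minerals.
Only Garnet satisfies all observations.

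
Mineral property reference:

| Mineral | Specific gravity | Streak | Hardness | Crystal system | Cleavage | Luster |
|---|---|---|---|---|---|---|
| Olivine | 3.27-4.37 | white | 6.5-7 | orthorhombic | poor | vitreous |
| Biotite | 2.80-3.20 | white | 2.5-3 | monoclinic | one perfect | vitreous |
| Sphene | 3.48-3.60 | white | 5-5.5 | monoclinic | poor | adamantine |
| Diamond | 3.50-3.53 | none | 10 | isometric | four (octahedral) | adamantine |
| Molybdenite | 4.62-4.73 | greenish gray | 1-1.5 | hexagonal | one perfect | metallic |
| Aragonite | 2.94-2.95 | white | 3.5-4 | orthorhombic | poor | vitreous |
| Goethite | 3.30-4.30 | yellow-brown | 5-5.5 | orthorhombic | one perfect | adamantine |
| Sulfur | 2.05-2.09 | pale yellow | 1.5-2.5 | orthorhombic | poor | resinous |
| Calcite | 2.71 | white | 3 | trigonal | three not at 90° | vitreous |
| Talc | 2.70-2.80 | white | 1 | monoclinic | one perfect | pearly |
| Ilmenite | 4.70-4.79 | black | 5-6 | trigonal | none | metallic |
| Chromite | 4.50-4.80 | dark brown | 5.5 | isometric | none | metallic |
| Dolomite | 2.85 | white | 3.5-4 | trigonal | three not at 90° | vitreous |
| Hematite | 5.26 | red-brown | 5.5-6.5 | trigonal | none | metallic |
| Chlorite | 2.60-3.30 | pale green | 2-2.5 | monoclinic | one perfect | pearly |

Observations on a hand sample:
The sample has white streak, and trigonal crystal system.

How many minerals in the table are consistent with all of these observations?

White streak — Olivine, Biotite, Sphene, Aragonite, Calcite, Talc, Dolomite remain.
Trigonal crystal system — Calcite, Dolomite remain.
Consistent with every observation: Calcite, Dolomite.
That is 2 minerals.

2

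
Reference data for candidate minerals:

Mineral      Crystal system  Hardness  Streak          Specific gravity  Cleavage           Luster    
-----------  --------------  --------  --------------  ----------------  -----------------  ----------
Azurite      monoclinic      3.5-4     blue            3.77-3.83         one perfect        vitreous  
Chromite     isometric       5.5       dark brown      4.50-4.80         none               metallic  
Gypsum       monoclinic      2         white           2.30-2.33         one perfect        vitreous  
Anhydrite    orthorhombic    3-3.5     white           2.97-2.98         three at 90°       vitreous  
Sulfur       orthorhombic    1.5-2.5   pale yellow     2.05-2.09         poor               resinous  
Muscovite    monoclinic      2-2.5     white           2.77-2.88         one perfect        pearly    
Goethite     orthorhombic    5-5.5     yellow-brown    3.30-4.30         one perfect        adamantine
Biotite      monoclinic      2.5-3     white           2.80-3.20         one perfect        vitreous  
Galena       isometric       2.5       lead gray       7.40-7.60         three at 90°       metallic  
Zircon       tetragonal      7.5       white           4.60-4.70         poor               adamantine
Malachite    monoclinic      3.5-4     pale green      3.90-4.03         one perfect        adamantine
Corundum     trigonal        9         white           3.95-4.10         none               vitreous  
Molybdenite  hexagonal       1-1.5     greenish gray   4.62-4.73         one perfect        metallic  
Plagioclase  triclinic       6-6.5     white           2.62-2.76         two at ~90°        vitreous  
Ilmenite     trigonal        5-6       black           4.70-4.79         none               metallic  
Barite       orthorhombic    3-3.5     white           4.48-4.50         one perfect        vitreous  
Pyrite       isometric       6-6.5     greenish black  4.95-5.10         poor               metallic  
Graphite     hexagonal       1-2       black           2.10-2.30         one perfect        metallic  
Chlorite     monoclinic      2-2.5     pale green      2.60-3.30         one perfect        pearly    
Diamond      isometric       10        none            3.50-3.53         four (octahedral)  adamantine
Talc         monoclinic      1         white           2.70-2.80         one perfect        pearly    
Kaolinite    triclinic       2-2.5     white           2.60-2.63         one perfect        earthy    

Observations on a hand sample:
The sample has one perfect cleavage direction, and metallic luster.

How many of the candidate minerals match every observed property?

One perfect cleavage direction — leaves Azurite, Gypsum, Muscovite, Goethite, Biotite, Malachite, Molybdenite, Barite, Graphite, Chlorite, Talc, Kaolinite.
Metallic luster — leaves Molybdenite, Graphite.
Remaining candidates: Graphite, Molybdenite.
That is 2 minerals.

2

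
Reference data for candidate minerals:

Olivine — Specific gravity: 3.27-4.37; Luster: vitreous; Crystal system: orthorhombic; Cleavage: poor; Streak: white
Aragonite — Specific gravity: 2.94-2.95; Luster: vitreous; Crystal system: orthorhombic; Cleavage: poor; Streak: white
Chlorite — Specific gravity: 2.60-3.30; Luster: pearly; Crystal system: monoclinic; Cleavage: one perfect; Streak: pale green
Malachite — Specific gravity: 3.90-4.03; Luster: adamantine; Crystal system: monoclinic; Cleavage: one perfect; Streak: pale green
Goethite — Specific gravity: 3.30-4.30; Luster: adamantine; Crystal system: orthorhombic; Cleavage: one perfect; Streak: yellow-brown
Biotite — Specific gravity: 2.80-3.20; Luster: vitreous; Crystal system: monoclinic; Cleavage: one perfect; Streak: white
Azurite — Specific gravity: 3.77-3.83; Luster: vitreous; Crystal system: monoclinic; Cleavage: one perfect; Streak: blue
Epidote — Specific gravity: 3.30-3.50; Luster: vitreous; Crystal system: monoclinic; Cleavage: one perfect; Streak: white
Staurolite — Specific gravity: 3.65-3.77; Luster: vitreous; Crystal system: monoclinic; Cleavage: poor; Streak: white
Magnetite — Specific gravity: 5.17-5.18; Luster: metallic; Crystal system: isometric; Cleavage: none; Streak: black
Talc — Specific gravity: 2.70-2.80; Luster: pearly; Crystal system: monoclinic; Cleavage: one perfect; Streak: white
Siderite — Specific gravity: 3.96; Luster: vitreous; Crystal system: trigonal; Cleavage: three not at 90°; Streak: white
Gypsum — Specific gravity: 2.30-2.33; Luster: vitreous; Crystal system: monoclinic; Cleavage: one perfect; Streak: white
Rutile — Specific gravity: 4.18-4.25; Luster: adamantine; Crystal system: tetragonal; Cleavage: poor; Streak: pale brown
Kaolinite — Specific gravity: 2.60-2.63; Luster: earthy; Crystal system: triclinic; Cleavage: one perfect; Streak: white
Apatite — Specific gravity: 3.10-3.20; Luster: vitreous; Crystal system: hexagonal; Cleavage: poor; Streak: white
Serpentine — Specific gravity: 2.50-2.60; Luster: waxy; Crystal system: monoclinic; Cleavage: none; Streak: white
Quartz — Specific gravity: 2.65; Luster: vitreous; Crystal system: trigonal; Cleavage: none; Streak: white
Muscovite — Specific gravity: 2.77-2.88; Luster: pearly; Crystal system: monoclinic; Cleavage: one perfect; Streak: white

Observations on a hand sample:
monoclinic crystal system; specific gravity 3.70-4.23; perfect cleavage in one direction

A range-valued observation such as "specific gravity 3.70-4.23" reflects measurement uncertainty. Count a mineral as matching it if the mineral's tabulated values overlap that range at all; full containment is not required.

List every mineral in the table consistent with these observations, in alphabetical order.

Azurite, Malachite

Monoclinic crystal system — Chlorite, Malachite, Biotite, Azurite, Epidote, Staurolite, Talc, Gypsum, Serpentine, Muscovite remain.
Specific gravity 3.70-4.23 — narrows the field to Malachite, Azurite, Staurolite.
Perfect cleavage in one direction excludes Staurolite.
The minerals that satisfy all observations are Azurite, Malachite.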